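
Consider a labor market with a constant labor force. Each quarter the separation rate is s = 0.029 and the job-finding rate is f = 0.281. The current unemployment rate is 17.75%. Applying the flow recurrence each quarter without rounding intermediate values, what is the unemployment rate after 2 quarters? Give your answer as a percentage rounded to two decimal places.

With a fixed labor force, u_{t+1} = u_t + s·(1−u_t) − f·u_t = u_t·(1−s−f) + s.
Here 1−s−f = 0.690 and s = 0.029.
u_1 = 0.177500 × 0.690 + 0.029 = 0.151475.
u_2 = 0.151475 × 0.690 + 0.029 = 0.133518.

Unemployment rate after two quarters ≈ 13.35%.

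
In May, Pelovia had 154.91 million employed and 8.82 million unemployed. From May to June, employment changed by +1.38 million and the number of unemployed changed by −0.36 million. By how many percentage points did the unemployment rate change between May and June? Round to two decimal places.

The unemployment rate changed by −0.25 percentage points.

May: labor force = 154.91 + 8.82 = 163.73; u = 8.82/163.73 = 5.39%.
June: labor force = 156.29 + 8.46 = 164.75; u = 8.46/164.75 = 5.14%.
Change = 5.14% − 5.39% = −0.25 pp.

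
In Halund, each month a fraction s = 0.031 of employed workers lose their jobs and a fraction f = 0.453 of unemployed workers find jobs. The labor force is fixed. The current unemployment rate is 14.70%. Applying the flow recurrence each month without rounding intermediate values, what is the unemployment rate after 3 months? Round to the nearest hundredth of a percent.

With a fixed labor force, u_{t+1} = u_t + s·(1−u_t) − f·u_t = u_t·(1−s−f) + s.
Here 1−s−f = 0.516 and s = 0.031.
u_1 = 0.147000 × 0.516 + 0.031 = 0.106852.
u_2 = 0.106852 × 0.516 + 0.031 = 0.086136.
u_3 = 0.086136 × 0.516 + 0.031 = 0.075446.

Unemployment rate after three months ≈ 7.54%.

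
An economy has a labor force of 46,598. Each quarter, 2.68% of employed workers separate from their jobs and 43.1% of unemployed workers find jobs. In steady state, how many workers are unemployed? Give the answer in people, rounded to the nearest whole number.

Steady-state unemployment rate u* = s/(s+f) = 2.68/(2.68+43.1) = 0.058541.
Unemployed = u* × labor force = 0.058541 × 46,598 ≈ 2,728.

About 2,728 are unemployed in steady state.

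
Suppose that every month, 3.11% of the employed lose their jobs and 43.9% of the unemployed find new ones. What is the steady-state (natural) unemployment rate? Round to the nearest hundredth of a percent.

At steady state the flows balance: s·E = f·U, so U/(E+U) = s/(s+f).
u* = 3.11 / (3.11 + 43.9) = 3.11 / 47.01 = 6.62%.

Steady-state unemployment rate ≈ 6.62%.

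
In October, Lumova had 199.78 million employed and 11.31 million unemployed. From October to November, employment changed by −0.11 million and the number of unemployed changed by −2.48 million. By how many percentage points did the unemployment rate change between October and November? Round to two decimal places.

The unemployment rate changed by −1.12 percentage points.

October: labor force = 199.78 + 11.31 = 211.09; u = 11.31/211.09 = 5.36%.
November: labor force = 199.67 + 8.83 = 208.50; u = 8.83/208.50 = 4.24%.
Change = 4.24% − 5.36% = −1.12 pp.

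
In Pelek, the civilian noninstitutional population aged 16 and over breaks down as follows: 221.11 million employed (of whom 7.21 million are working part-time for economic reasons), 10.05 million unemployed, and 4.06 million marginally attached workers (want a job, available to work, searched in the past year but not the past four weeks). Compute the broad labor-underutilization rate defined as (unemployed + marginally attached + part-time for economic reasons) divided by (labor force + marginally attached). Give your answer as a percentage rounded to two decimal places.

Labor force = 221.11 + 10.05 = 231.16 million.
Numerator = 10.05 + 4.06 + 7.21 = 21.32 million.
Denominator = 231.16 + 4.06 = 235.22 million.
Broad rate = 21.32 / 235.22 = 9.06%.

Broad underutilization rate ≈ 9.06%.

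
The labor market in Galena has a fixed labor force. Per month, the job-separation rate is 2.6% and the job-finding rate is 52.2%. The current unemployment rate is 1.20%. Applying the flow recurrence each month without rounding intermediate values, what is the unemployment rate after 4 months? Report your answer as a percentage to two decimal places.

With a fixed labor force, u_{t+1} = u_t + s·(1−u_t) − f·u_t = u_t·(1−s−f) + s.
Here 1−s−f = 0.452 and s = 0.026.
u_1 = 0.012000 × 0.452 + 0.026 = 0.031424.
u_2 = 0.031424 × 0.452 + 0.026 = 0.040204.
u_3 = 0.040204 × 0.452 + 0.026 = 0.044172.
u_4 = 0.044172 × 0.452 + 0.026 = 0.045966.

Unemployment rate after four months ≈ 4.60%.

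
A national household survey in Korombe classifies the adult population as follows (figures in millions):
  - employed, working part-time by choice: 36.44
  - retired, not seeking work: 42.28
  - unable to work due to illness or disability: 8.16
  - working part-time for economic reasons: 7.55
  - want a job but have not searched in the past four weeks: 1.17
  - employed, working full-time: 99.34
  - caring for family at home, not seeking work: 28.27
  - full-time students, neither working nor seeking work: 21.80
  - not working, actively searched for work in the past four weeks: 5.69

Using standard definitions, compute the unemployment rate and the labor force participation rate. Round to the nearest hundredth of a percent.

Employed = 36.44 + 7.55 + 99.34 = 143.33 million (anyone who worked, including part-time for economic reasons, counts as employed).
Unemployed = 5.69 million.
Labor force = 143.33 + 5.69 = 149.02 million.
Not in labor force = 42.28 + 8.16 + 1.17 + 28.27 + 21.80 = 101.68 million (those not working and not actively searching are outside the labor force — including those who want a job but have given up searching).
Civilian working-age population = 149.02 + 101.68 = 250.70 million.
Unemployment rate = 5.69 / 149.02 = 3.82%.
Labor force participation rate = 149.02 / 250.70 = 59.44%.

Unemployment rate ≈ 3.82%; labor force participation rate ≈ 59.44%.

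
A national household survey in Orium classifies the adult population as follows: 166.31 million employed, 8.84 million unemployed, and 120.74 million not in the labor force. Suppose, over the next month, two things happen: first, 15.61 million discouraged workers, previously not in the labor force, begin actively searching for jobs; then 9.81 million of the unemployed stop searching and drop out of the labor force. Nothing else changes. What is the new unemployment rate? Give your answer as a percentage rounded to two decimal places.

New unemployment rate ≈ 8.09%.

Initially, labor force = 166.31 + 8.84 = 175.15 million, so u = 8.84/175.15 = 5.05%.
After the first change, unemployed and labor force both rise by 15.61 → E = 166.31, U = 24.45, labor force = 190.76 million.
After the second change, unemployed and labor force both fall by 9.81 → E = 166.31, U = 14.64, labor force = 180.95 million.
New unemployment rate = 14.64 / 180.95 = 8.09%.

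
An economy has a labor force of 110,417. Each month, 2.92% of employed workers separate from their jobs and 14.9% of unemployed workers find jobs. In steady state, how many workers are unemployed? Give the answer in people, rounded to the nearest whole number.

About 18,093 are unemployed in steady state.

Steady-state unemployment rate u* = s/(s+f) = 2.92/(2.92+14.9) = 0.163861.
Unemployed = u* × labor force = 0.163861 × 110,417 ≈ 18,093.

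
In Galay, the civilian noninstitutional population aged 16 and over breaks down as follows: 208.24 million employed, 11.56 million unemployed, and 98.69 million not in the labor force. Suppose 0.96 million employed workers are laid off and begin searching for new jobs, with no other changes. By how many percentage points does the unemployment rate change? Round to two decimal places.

Initially, labor force = 208.24 + 11.56 = 219.80 million, so u = 11.56/219.80 = 5.26%.
After the change, employed falls and unemployed rises by 0.96; labor force unchanged → E = 207.28, U = 12.52, labor force = 219.80 million.
New unemployment rate = 12.52 / 219.80 = 5.70%.
Change = 5.70% − 5.26% = +0.44 percentage points.

The unemployment rate changes by +0.44 percentage points.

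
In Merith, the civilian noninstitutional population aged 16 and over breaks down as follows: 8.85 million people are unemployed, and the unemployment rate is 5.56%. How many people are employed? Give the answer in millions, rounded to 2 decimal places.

About 150.32 million are employed.

Labor force = U / u = 8.85 / 0.0556 ≈ 159.17 million.
Employed = labor force − unemployed = 159.17 − 8.85 = 150.32 million.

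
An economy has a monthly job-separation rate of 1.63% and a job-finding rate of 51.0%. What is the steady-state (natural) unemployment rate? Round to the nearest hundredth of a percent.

Steady-state unemployment rate ≈ 3.10%.

At steady state the flows balance: s·E = f·U, so U/(E+U) = s/(s+f).
u* = 1.63 / (1.63 + 51.0) = 1.63 / 52.63 = 3.10%.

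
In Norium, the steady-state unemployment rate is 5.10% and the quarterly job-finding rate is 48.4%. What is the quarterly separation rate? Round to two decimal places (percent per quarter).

Separation rate ≈ 2.60% per quarter.

From u* = s/(s+f): s = u·f/(1−u).
s = 0.0510 × 48.4 / (1 − 0.0510) = 2.4684 / 0.9490 ≈ 2.60% per quarter.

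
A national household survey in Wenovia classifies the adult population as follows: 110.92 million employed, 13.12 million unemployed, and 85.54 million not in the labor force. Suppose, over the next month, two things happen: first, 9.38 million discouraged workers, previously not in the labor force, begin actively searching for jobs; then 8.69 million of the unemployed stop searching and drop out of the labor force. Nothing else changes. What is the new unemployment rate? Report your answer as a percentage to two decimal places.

Initially, labor force = 110.92 + 13.12 = 124.04 million, so u = 13.12/124.04 = 10.58%.
After the first change, unemployed and labor force both rise by 9.38 → E = 110.92, U = 22.50, labor force = 133.42 million.
After the second change, unemployed and labor force both fall by 8.69 → E = 110.92, U = 13.81, labor force = 124.73 million.
New unemployment rate = 13.81 / 124.73 = 11.07%.

New unemployment rate ≈ 11.07%.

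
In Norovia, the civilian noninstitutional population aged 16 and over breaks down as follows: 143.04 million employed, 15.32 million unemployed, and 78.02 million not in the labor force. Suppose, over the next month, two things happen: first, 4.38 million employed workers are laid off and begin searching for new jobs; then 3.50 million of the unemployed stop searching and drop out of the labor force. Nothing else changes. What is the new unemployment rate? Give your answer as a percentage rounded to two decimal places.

Initially, labor force = 143.04 + 15.32 = 158.36 million, so u = 15.32/158.36 = 9.67%.
After the first change, employed falls and unemployed rises by 4.38; labor force unchanged → E = 138.66, U = 19.70, labor force = 158.36 million.
After the second change, unemployed and labor force both fall by 3.50 → E = 138.66, U = 16.20, labor force = 154.86 million.
New unemployment rate = 16.20 / 154.86 = 10.46%.

New unemployment rate ≈ 10.46%.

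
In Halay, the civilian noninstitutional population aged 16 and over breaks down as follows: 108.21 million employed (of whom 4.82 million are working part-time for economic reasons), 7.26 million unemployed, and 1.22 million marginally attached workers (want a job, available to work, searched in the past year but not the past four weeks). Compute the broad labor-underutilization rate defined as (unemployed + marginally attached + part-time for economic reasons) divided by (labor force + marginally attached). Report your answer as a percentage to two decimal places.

Labor force = 108.21 + 7.26 = 115.47 million.
Numerator = 7.26 + 1.22 + 4.82 = 13.30 million.
Denominator = 115.47 + 1.22 = 116.69 million.
Broad rate = 13.30 / 116.69 = 11.40%.

Broad underutilization rate ≈ 11.40%.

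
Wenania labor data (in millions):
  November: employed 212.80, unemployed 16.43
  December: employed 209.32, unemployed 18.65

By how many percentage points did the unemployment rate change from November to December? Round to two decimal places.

The unemployment rate changed by +1.01 percentage points.

November: labor force = 212.80 + 16.43 = 229.23; u = 16.43/229.23 = 7.17%.
December: labor force = 209.32 + 18.65 = 227.97; u = 18.65/227.97 = 8.18%.
Change = 8.18% − 7.17% = +1.01 pp.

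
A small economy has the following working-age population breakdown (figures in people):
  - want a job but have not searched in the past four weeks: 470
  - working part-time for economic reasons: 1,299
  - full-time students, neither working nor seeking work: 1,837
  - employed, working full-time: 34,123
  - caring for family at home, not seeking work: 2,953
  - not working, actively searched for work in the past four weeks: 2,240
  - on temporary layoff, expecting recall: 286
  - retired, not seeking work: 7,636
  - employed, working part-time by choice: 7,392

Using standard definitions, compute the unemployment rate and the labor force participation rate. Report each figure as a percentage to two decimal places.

Unemployment rate ≈ 5.57%; labor force participation rate ≈ 77.86%.

Employed = 1,299 + 34,123 + 7,392 = 42,814 (anyone who worked, including part-time for economic reasons, counts as employed).
Unemployed = 2,240 + 286 = 2,526 (jobless and actively searching, or on temporary layoff).
Labor force = 42,814 + 2,526 = 45,340.
Not in labor force = 470 + 1,837 + 2,953 + 7,636 = 12,896 (those not working and not actively searching are outside the labor force — including those who want a job but have given up searching).
Civilian working-age population = 45,340 + 12,896 = 58,236.
Unemployment rate = 2,526 / 45,340 = 5.57%.
Labor force participation rate = 45,340 / 58,236 = 77.86%.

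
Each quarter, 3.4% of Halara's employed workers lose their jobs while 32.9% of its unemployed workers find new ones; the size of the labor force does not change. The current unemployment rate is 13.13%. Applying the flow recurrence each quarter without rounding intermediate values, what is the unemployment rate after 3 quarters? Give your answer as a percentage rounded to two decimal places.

Unemployment rate after three quarters ≈ 10.34%.

With a fixed labor force, u_{t+1} = u_t + s·(1−u_t) − f·u_t = u_t·(1−s−f) + s.
Here 1−s−f = 0.637 and s = 0.034.
u_1 = 0.131300 × 0.637 + 0.034 = 0.117638.
u_2 = 0.117638 × 0.637 + 0.034 = 0.108935.
u_3 = 0.108935 × 0.637 + 0.034 = 0.103392.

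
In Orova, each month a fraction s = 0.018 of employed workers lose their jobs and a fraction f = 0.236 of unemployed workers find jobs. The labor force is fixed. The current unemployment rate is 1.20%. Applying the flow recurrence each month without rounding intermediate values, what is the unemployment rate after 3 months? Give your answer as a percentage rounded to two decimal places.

Unemployment rate after three months ≈ 4.64%.

With a fixed labor force, u_{t+1} = u_t + s·(1−u_t) − f·u_t = u_t·(1−s−f) + s.
Here 1−s−f = 0.746 and s = 0.018.
u_1 = 0.012000 × 0.746 + 0.018 = 0.026952.
u_2 = 0.026952 × 0.746 + 0.018 = 0.038106.
u_3 = 0.038106 × 0.746 + 0.018 = 0.046427.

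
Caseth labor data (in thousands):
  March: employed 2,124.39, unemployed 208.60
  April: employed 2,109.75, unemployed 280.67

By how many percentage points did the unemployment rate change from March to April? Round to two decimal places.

March: labor force = 2,124.39 + 208.60 = 2,332.99; u = 208.60/2,332.99 = 8.94%.
April: labor force = 2,109.75 + 280.67 = 2,390.42; u = 280.67/2,390.42 = 11.74%.
Change = 11.74% − 8.94% = +2.80 pp.

The unemployment rate changed by +2.80 percentage points.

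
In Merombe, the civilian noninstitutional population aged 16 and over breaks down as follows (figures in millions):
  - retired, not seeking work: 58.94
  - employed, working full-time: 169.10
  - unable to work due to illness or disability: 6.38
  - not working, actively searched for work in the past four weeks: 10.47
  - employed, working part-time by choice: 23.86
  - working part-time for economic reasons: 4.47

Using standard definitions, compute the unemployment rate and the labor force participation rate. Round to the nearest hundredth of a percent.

Employed = 169.10 + 23.86 + 4.47 = 197.43 million (anyone who worked, including part-time for economic reasons, counts as employed).
Unemployed = 10.47 million.
Labor force = 197.43 + 10.47 = 207.90 million.
Not in labor force = 58.94 + 6.38 = 65.32 million (those not working and not actively searching are outside the labor force).
Civilian working-age population = 207.90 + 65.32 = 273.22 million.
Unemployment rate = 10.47 / 207.90 = 5.04%.
Labor force participation rate = 207.90 / 273.22 = 76.09%.

Unemployment rate ≈ 5.04%; labor force participation rate ≈ 76.09%.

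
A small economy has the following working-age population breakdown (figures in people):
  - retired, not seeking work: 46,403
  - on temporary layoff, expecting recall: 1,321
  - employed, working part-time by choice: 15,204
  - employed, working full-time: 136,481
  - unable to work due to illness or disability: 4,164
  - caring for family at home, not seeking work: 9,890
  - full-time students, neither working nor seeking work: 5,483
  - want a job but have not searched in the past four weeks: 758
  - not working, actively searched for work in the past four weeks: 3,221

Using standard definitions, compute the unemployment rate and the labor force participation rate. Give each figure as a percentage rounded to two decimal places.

Unemployment rate ≈ 2.91%; labor force participation rate ≈ 70.08%.

Employed = 15,204 + 136,481 = 151,685.
Unemployed = 1,321 + 3,221 = 4,542 (jobless and actively searching, or on temporary layoff).
Labor force = 151,685 + 4,542 = 156,227.
Not in labor force = 46,403 + 4,164 + 9,890 + 5,483 + 758 = 66,698 (those not working and not actively searching are outside the labor force — including those who want a job but have given up searching).
Civilian working-age population = 156,227 + 66,698 = 222,925.
Unemployment rate = 4,542 / 156,227 = 2.91%.
Labor force participation rate = 156,227 / 222,925 = 70.08%.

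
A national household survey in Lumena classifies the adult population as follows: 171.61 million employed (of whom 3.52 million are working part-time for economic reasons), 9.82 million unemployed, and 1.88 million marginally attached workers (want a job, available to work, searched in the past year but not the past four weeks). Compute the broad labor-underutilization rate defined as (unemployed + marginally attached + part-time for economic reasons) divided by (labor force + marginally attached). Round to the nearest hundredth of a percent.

Labor force = 171.61 + 9.82 = 181.43 million.
Numerator = 9.82 + 1.88 + 3.52 = 15.22 million.
Denominator = 181.43 + 1.88 = 183.31 million.
Broad rate = 15.22 / 183.31 = 8.30%.

Broad underutilization rate ≈ 8.30%.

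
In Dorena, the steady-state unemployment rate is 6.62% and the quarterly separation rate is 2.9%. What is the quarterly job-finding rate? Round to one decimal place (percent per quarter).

From u* = s/(s+f): f = s·(1−u)/u.
f = 2.9 × (1 − 0.0662) / 0.0662 = 2.7080 / 0.0662 ≈ 40.9% per quarter.

Job-finding rate ≈ 40.9% per quarter.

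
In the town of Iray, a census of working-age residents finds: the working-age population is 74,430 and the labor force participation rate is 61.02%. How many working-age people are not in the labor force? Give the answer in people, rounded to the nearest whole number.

Share not in the labor force = 1 − 0.6102 = 0.3898.
Not in labor force = 0.3898 × 74,430 ≈ 29,013.

About 29,013 are not in the labor force.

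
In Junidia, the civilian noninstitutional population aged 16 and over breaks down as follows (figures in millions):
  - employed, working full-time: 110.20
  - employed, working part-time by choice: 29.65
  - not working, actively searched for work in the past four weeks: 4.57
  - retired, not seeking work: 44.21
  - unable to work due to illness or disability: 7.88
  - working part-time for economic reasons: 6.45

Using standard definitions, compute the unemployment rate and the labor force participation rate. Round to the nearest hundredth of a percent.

Unemployment rate ≈ 3.03%; labor force participation rate ≈ 74.33%.

Employed = 110.20 + 29.65 + 6.45 = 146.30 million (anyone who worked, including part-time for economic reasons, counts as employed).
Unemployed = 4.57 million.
Labor force = 146.30 + 4.57 = 150.87 million.
Not in labor force = 44.21 + 7.88 = 52.09 million (those not working and not actively searching are outside the labor force).
Civilian working-age population = 150.87 + 52.09 = 202.96 million.
Unemployment rate = 4.57 / 150.87 = 3.03%.
Labor force participation rate = 150.87 / 202.96 = 74.33%.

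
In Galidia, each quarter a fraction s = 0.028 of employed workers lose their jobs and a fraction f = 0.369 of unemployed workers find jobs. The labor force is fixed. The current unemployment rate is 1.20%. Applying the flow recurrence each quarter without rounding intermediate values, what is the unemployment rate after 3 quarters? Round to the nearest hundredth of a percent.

With a fixed labor force, u_{t+1} = u_t + s·(1−u_t) − f·u_t = u_t·(1−s−f) + s.
Here 1−s−f = 0.603 and s = 0.028.
u_1 = 0.012000 × 0.603 + 0.028 = 0.035236.
u_2 = 0.035236 × 0.603 + 0.028 = 0.049247.
u_3 = 0.049247 × 0.603 + 0.028 = 0.057696.

Unemployment rate after three quarters ≈ 5.77%.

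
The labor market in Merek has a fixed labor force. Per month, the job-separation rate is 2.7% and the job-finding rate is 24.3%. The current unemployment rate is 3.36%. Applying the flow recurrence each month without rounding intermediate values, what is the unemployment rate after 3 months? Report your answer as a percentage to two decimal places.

With a fixed labor force, u_{t+1} = u_t + s·(1−u_t) − f·u_t = u_t·(1−s−f) + s.
Here 1−s−f = 0.730 and s = 0.027.
u_1 = 0.033600 × 0.730 + 0.027 = 0.051528.
u_2 = 0.051528 × 0.730 + 0.027 = 0.064615.
u_3 = 0.064615 × 0.730 + 0.027 = 0.074169.

Unemployment rate after three months ≈ 7.42%.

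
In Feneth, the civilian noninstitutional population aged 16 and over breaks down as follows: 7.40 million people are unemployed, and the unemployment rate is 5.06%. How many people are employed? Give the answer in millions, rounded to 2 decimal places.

About 138.85 million are employed.

Labor force = U / u = 7.40 / 0.0506 ≈ 146.25 million.
Employed = labor force − unemployed = 146.25 − 7.40 = 138.85 million.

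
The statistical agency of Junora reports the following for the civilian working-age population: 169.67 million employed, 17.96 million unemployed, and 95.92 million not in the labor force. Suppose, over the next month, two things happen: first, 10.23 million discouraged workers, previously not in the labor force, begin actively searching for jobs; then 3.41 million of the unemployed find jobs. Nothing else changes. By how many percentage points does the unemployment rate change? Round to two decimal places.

The unemployment rate changes by +2.95 percentage points.

Initially, labor force = 169.67 + 17.96 = 187.63 million, so u = 17.96/187.63 = 9.57%.
After the first change, unemployed and labor force both rise by 10.23 → E = 169.67, U = 28.19, labor force = 197.86 million.
After the second change, unemployed falls and employed rises by 3.41; labor force unchanged → E = 173.08, U = 24.78, labor force = 197.86 million.
New unemployment rate = 24.78 / 197.86 = 12.52%.
Change = 12.52% − 9.57% = +2.95 percentage points.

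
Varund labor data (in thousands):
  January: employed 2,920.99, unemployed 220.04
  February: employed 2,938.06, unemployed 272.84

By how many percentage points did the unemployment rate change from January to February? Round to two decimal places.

January: labor force = 2,920.99 + 220.04 = 3,141.03; u = 220.04/3,141.03 = 7.01%.
February: labor force = 2,938.06 + 272.84 = 3,210.90; u = 272.84/3,210.90 = 8.50%.
Change = 8.50% − 7.01% = +1.49 pp.

The unemployment rate changed by +1.49 percentage points.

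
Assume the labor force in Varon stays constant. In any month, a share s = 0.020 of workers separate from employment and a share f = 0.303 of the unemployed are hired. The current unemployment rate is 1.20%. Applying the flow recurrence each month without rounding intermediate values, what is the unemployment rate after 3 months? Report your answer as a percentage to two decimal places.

With a fixed labor force, u_{t+1} = u_t + s·(1−u_t) − f·u_t = u_t·(1−s−f) + s.
Here 1−s−f = 0.677 and s = 0.020.
u_1 = 0.012000 × 0.677 + 0.020 = 0.028124.
u_2 = 0.028124 × 0.677 + 0.020 = 0.039040.
u_3 = 0.039040 × 0.677 + 0.020 = 0.046430.

Unemployment rate after three months ≈ 4.64%.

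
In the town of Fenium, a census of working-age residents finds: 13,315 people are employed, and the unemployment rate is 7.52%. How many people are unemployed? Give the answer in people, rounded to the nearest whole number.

Let U be the number unemployed. The labor force is E + U, and U/(E+U) = 0.0752.
So U = 0.0752 × 13,315 / (1 − 0.0752) = 1001.29 / 0.9248 ≈ 1,083.

About 1,083 are unemployed.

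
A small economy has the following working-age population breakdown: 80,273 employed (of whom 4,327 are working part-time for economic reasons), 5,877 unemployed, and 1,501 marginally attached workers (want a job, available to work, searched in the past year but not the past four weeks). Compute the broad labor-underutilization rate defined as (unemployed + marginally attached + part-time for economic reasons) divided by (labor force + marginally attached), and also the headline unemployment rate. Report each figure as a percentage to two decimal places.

Broad underutilization rate ≈ 13.35%; headline unemployment rate ≈ 6.82%.

Labor force = 80,273 + 5,877 = 86,150.
Numerator = 5,877 + 1,501 + 4,327 = 11,705.
Denominator = 86,150 + 1,501 = 87,651.
Broad rate = 11,705 / 87,651 = 13.35%.
Headline unemployment rate = 5,877 / 86,150 = 6.82%.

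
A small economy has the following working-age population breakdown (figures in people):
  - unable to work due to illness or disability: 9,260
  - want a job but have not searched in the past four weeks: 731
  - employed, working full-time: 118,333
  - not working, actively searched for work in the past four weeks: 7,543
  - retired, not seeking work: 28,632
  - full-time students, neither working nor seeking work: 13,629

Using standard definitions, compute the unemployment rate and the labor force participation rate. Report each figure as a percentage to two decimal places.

Employed = 118,333.
Unemployed = 7,543.
Labor force = 118,333 + 7,543 = 125,876.
Not in labor force = 9,260 + 731 + 28,632 + 13,629 = 52,252 (those not working and not actively searching are outside the labor force — including those who want a job but have given up searching).
Civilian working-age population = 125,876 + 52,252 = 178,128.
Unemployment rate = 7,543 / 125,876 = 5.99%.
Labor force participation rate = 125,876 / 178,128 = 70.67%.

Unemployment rate ≈ 5.99%; labor force participation rate ≈ 70.67%.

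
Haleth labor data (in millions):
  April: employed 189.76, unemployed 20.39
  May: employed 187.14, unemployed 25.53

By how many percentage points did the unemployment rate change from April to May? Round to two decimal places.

The unemployment rate changed by +2.30 percentage points.

April: labor force = 189.76 + 20.39 = 210.15; u = 20.39/210.15 = 9.70%.
May: labor force = 187.14 + 25.53 = 212.67; u = 25.53/212.67 = 12.00%.
Change = 12.00% − 9.70% = +2.30 pp.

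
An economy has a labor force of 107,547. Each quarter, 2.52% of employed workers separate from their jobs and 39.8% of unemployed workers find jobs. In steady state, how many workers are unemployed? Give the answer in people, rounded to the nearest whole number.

Steady-state unemployment rate u* = s/(s+f) = 2.52/(2.52+39.8) = 0.059546.
Unemployed = u* × labor force = 0.059546 × 107,547 ≈ 6,404.

About 6,404 are unemployed in steady state.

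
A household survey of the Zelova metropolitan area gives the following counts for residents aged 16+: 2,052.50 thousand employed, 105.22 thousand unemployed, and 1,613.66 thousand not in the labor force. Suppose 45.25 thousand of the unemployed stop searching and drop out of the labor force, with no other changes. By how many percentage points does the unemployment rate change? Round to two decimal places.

The unemployment rate changes by −2.04 percentage points.

Initially, labor force = 2,052.50 + 105.22 = 2,157.72 thousand, so u = 105.22/2,157.72 = 4.88%.
After the change, unemployed and labor force both fall by 45.25 → E = 2,052.50, U = 59.97, labor force = 2,112.47 thousand.
New unemployment rate = 59.97 / 2,112.47 = 2.84%.
Change = 2.84% − 4.88% = −2.04 percentage points.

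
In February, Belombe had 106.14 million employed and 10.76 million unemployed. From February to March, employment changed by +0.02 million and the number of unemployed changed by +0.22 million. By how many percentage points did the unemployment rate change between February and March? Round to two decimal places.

February: labor force = 106.14 + 10.76 = 116.90; u = 10.76/116.90 = 9.20%.
March: labor force = 106.16 + 10.98 = 117.14; u = 10.98/117.14 = 9.37%.
Change = 9.37% − 9.20% = +0.17 pp.

The unemployment rate changed by +0.17 percentage points.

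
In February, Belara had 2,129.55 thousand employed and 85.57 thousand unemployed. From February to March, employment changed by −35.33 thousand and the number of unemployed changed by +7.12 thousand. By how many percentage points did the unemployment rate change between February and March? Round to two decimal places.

February: labor force = 2,129.55 + 85.57 = 2,215.12; u = 85.57/2,215.12 = 3.86%.
March: labor force = 2,094.22 + 92.69 = 2,186.91; u = 92.69/2,186.91 = 4.24%.
Change = 4.24% − 3.86% = +0.38 pp.

The unemployment rate changed by +0.38 percentage points.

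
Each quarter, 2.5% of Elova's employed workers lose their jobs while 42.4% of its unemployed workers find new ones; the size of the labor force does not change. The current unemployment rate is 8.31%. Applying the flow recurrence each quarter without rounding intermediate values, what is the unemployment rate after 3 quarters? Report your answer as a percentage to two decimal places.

Unemployment rate after three quarters ≈ 6.03%.

With a fixed labor force, u_{t+1} = u_t + s·(1−u_t) − f·u_t = u_t·(1−s−f) + s.
Here 1−s−f = 0.551 and s = 0.025.
u_1 = 0.083100 × 0.551 + 0.025 = 0.070788.
u_2 = 0.070788 × 0.551 + 0.025 = 0.064004.
u_3 = 0.064004 × 0.551 + 0.025 = 0.060266.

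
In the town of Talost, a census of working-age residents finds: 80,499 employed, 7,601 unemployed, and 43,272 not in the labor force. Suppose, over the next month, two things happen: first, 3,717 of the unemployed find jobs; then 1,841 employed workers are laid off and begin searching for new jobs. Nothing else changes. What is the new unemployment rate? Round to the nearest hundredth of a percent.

New unemployment rate ≈ 6.50%.

Initially, labor force = 80,499 + 7,601 = 88,100, so u = 7,601/88,100 = 8.63%.
After the first change, unemployed falls and employed rises by 3,717; labor force unchanged → E = 84,216, U = 3,884, labor force = 88,100.
After the second change, employed falls and unemployed rises by 1,841; labor force unchanged → E = 82,375, U = 5,725, labor force = 88,100.
New unemployment rate = 5,725 / 88,100 = 6.50%.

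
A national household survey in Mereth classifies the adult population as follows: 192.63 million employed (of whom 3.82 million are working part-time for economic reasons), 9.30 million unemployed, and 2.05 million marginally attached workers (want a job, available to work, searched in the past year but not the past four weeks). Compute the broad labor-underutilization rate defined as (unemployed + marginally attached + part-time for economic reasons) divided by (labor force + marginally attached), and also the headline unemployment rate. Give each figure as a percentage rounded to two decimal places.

Labor force = 192.63 + 9.30 = 201.93 million.
Numerator = 9.30 + 2.05 + 3.82 = 15.17 million.
Denominator = 201.93 + 2.05 = 203.98 million.
Broad rate = 15.17 / 203.98 = 7.44%.
Headline unemployment rate = 9.30 / 201.93 = 4.61%.

Broad underutilization rate ≈ 7.44%; headline unemployment rate ≈ 4.61%.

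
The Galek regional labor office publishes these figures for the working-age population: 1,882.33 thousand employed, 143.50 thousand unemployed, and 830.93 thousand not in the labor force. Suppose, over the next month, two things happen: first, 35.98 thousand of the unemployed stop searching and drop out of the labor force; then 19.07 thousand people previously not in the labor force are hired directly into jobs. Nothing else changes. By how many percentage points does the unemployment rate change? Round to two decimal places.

The unemployment rate changes by −1.73 percentage points.

Initially, labor force = 1,882.33 + 143.50 = 2,025.83 thousand, so u = 143.50/2,025.83 = 7.08%.
After the first change, unemployed and labor force both fall by 35.98 → E = 1,882.33, U = 107.52, labor force = 1,989.85 thousand.
After the second change, employed and labor force both rise by 19.07; unemployed unchanged → E = 1,901.40, U = 107.52, labor force = 2,008.92 thousand.
New unemployment rate = 107.52 / 2,008.92 = 5.35%.
Change = 5.35% − 7.08% = −1.73 percentage points.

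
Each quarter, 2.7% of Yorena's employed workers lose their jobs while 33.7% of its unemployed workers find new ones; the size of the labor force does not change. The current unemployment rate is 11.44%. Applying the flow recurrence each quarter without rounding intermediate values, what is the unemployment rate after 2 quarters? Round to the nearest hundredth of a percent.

Unemployment rate after two quarters ≈ 9.04%.

With a fixed labor force, u_{t+1} = u_t + s·(1−u_t) − f·u_t = u_t·(1−s−f) + s.
Here 1−s−f = 0.636 and s = 0.027.
u_1 = 0.114400 × 0.636 + 0.027 = 0.099758.
u_2 = 0.099758 × 0.636 + 0.027 = 0.090446.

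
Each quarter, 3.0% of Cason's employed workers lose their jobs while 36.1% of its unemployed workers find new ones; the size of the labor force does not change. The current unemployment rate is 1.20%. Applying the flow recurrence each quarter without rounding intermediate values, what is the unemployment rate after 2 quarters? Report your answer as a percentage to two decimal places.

Unemployment rate after two quarters ≈ 5.27%.

With a fixed labor force, u_{t+1} = u_t + s·(1−u_t) − f·u_t = u_t·(1−s−f) + s.
Here 1−s−f = 0.609 and s = 0.030.
u_1 = 0.012000 × 0.609 + 0.030 = 0.037308.
u_2 = 0.037308 × 0.609 + 0.030 = 0.052721.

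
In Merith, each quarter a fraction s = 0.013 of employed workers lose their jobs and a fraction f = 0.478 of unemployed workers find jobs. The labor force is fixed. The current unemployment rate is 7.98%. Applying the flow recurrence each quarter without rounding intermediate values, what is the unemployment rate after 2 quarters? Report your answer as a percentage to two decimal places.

With a fixed labor force, u_{t+1} = u_t + s·(1−u_t) − f·u_t = u_t·(1−s−f) + s.
Here 1−s−f = 0.509 and s = 0.013.
u_1 = 0.079800 × 0.509 + 0.013 = 0.053618.
u_2 = 0.053618 × 0.509 + 0.013 = 0.040292.

Unemployment rate after two quarters ≈ 4.03%.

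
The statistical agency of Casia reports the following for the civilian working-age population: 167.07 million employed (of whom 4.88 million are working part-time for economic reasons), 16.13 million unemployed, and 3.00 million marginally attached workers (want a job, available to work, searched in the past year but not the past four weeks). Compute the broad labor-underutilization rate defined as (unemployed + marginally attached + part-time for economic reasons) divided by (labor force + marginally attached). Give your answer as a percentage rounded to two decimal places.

Labor force = 167.07 + 16.13 = 183.20 million.
Numerator = 16.13 + 3.00 + 4.88 = 24.01 million.
Denominator = 183.20 + 3.00 = 186.20 million.
Broad rate = 24.01 / 186.20 = 12.89%.

Broad underutilization rate ≈ 12.89%.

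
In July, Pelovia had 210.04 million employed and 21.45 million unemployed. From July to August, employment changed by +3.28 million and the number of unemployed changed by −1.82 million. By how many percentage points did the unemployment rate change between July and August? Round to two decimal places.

The unemployment rate changed by −0.84 percentage points.

July: labor force = 210.04 + 21.45 = 231.49; u = 21.45/231.49 = 9.27%.
August: labor force = 213.32 + 19.63 = 232.95; u = 19.63/232.95 = 8.43%.
Change = 8.43% − 9.27% = −0.84 pp.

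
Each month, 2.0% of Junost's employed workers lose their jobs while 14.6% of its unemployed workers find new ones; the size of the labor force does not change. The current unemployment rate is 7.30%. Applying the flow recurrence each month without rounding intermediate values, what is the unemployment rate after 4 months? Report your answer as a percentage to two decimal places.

With a fixed labor force, u_{t+1} = u_t + s·(1−u_t) − f·u_t = u_t·(1−s−f) + s.
Here 1−s−f = 0.834 and s = 0.020.
u_1 = 0.073000 × 0.834 + 0.020 = 0.080882.
u_2 = 0.080882 × 0.834 + 0.020 = 0.087456.
u_3 = 0.087456 × 0.834 + 0.020 = 0.092938.
u_4 = 0.092938 × 0.834 + 0.020 = 0.097510.

Unemployment rate after four months ≈ 9.75%.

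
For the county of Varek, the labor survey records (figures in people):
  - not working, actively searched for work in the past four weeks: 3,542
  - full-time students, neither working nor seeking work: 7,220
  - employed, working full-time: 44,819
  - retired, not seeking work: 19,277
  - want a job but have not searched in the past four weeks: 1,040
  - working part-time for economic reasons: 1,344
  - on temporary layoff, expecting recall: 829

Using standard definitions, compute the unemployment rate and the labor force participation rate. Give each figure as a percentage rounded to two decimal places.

Employed = 44,819 + 1,344 = 46,163 (anyone who worked, including part-time for economic reasons, counts as employed).
Unemployed = 3,542 + 829 = 4,371 (jobless and actively searching, or on temporary layoff).
Labor force = 46,163 + 4,371 = 50,534.
Not in labor force = 7,220 + 19,277 + 1,040 = 27,537 (those not working and not actively searching are outside the labor force — including those who want a job but have given up searching).
Civilian working-age population = 50,534 + 27,537 = 78,071.
Unemployment rate = 4,371 / 50,534 = 8.65%.
Labor force participation rate = 50,534 / 78,071 = 64.73%.

Unemployment rate ≈ 8.65%; labor force participation rate ≈ 64.73%.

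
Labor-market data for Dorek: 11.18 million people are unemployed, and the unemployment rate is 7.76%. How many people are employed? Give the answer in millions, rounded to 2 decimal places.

About 132.89 million are employed.

Labor force = U / u = 11.18 / 0.0776 ≈ 144.07 million.
Employed = labor force − unemployed = 144.07 − 11.18 = 132.89 million.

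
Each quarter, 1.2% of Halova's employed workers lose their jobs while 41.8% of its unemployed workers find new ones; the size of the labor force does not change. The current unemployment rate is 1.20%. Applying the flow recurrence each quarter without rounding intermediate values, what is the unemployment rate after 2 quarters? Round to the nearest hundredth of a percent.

Unemployment rate after two quarters ≈ 2.27%.

With a fixed labor force, u_{t+1} = u_t + s·(1−u_t) − f·u_t = u_t·(1−s−f) + s.
Here 1−s−f = 0.570 and s = 0.012.
u_1 = 0.012000 × 0.570 + 0.012 = 0.018840.
u_2 = 0.018840 × 0.570 + 0.012 = 0.022739.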